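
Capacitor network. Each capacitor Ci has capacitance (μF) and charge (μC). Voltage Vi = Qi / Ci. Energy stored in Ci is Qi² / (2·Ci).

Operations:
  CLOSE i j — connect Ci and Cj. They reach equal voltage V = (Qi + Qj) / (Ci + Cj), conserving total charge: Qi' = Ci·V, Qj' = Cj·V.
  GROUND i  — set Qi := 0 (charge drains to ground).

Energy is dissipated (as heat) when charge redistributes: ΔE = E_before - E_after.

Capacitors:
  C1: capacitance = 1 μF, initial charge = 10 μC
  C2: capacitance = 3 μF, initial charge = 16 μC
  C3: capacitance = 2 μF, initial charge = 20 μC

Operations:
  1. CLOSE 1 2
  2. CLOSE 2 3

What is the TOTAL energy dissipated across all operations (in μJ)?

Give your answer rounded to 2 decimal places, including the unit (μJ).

Initial: C1(1μF, Q=10μC, V=10.00V), C2(3μF, Q=16μC, V=5.33V), C3(2μF, Q=20μC, V=10.00V)
Op 1: CLOSE 1-2: Q_total=26.00, C_total=4.00, V=6.50; Q1=6.50, Q2=19.50; dissipated=8.167
Op 2: CLOSE 2-3: Q_total=39.50, C_total=5.00, V=7.90; Q2=23.70, Q3=15.80; dissipated=7.350
Total dissipated: 15.517 μJ

Answer: 15.52 μJ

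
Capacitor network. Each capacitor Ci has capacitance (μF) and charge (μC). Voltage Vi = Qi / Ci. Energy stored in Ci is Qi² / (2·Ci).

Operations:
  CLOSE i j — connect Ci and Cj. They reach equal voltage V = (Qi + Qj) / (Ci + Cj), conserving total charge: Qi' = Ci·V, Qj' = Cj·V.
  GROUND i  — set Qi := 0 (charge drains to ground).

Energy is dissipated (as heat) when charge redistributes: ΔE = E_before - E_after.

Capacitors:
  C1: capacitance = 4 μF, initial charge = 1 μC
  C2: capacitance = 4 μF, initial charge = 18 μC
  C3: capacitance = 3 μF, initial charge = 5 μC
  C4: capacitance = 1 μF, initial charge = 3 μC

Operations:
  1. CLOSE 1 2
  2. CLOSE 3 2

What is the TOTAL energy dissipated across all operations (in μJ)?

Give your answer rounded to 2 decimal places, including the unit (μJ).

Answer: 18.49 μJ

Derivation:
Initial: C1(4μF, Q=1μC, V=0.25V), C2(4μF, Q=18μC, V=4.50V), C3(3μF, Q=5μC, V=1.67V), C4(1μF, Q=3μC, V=3.00V)
Op 1: CLOSE 1-2: Q_total=19.00, C_total=8.00, V=2.38; Q1=9.50, Q2=9.50; dissipated=18.062
Op 2: CLOSE 3-2: Q_total=14.50, C_total=7.00, V=2.07; Q3=6.21, Q2=8.29; dissipated=0.430
Total dissipated: 18.493 μJ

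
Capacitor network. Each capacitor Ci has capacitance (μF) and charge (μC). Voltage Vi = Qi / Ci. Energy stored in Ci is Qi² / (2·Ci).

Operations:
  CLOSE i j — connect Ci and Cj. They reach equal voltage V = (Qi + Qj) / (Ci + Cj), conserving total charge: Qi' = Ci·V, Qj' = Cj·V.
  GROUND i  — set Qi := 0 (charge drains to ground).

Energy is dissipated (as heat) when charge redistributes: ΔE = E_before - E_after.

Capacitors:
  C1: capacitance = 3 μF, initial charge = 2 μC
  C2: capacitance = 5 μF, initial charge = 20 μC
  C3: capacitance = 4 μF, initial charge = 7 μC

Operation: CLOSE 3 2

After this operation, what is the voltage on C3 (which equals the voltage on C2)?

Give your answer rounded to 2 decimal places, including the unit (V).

Initial: C1(3μF, Q=2μC, V=0.67V), C2(5μF, Q=20μC, V=4.00V), C3(4μF, Q=7μC, V=1.75V)
Op 1: CLOSE 3-2: Q_total=27.00, C_total=9.00, V=3.00; Q3=12.00, Q2=15.00; dissipated=5.625

Answer: 3.00 V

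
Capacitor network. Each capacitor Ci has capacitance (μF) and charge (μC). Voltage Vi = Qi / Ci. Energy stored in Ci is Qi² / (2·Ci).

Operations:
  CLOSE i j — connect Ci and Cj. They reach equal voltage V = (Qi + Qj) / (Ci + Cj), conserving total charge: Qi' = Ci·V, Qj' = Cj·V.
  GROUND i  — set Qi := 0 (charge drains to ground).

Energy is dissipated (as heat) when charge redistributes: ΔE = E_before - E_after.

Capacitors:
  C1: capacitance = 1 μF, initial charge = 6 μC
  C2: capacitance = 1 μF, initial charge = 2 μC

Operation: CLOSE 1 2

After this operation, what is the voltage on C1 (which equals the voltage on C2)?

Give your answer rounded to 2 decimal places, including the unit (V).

Answer: 4.00 V

Derivation:
Initial: C1(1μF, Q=6μC, V=6.00V), C2(1μF, Q=2μC, V=2.00V)
Op 1: CLOSE 1-2: Q_total=8.00, C_total=2.00, V=4.00; Q1=4.00, Q2=4.00; dissipated=4.000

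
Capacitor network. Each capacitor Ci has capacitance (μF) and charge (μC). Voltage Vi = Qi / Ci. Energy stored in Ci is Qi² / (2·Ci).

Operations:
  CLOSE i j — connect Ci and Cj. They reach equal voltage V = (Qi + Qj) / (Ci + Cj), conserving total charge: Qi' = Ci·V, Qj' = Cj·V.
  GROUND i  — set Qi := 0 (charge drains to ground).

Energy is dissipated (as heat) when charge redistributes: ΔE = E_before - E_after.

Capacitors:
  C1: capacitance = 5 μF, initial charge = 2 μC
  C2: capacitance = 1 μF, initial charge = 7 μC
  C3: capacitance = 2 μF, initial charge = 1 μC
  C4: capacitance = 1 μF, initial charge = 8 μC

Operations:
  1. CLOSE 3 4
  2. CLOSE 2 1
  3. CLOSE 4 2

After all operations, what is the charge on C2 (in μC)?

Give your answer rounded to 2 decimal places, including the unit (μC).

Initial: C1(5μF, Q=2μC, V=0.40V), C2(1μF, Q=7μC, V=7.00V), C3(2μF, Q=1μC, V=0.50V), C4(1μF, Q=8μC, V=8.00V)
Op 1: CLOSE 3-4: Q_total=9.00, C_total=3.00, V=3.00; Q3=6.00, Q4=3.00; dissipated=18.750
Op 2: CLOSE 2-1: Q_total=9.00, C_total=6.00, V=1.50; Q2=1.50, Q1=7.50; dissipated=18.150
Op 3: CLOSE 4-2: Q_total=4.50, C_total=2.00, V=2.25; Q4=2.25, Q2=2.25; dissipated=0.562
Final charges: Q1=7.50, Q2=2.25, Q3=6.00, Q4=2.25

Answer: 2.25 μC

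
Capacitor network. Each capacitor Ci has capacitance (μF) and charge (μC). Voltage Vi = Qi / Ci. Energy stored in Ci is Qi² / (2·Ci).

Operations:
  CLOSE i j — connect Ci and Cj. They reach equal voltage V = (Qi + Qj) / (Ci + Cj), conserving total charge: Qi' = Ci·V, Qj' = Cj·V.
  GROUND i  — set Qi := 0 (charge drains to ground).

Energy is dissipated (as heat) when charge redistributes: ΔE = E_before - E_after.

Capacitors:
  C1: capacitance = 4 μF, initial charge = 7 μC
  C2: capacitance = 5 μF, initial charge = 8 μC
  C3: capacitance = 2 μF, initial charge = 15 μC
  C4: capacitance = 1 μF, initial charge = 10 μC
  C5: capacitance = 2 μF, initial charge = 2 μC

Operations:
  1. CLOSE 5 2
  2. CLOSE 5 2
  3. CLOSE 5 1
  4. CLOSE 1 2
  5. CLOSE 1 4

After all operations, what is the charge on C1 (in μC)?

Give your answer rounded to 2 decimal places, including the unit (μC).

Answer: 12.88 μC

Derivation:
Initial: C1(4μF, Q=7μC, V=1.75V), C2(5μF, Q=8μC, V=1.60V), C3(2μF, Q=15μC, V=7.50V), C4(1μF, Q=10μC, V=10.00V), C5(2μF, Q=2μC, V=1.00V)
Op 1: CLOSE 5-2: Q_total=10.00, C_total=7.00, V=1.43; Q5=2.86, Q2=7.14; dissipated=0.257
Op 2: CLOSE 5-2: Q_total=10.00, C_total=7.00, V=1.43; Q5=2.86, Q2=7.14; dissipated=0.000
Op 3: CLOSE 5-1: Q_total=9.86, C_total=6.00, V=1.64; Q5=3.29, Q1=6.57; dissipated=0.069
Op 4: CLOSE 1-2: Q_total=13.71, C_total=9.00, V=1.52; Q1=6.10, Q2=7.62; dissipated=0.051
Op 5: CLOSE 1-4: Q_total=16.10, C_total=5.00, V=3.22; Q1=12.88, Q4=3.22; dissipated=28.738
Final charges: Q1=12.88, Q2=7.62, Q3=15.00, Q4=3.22, Q5=3.29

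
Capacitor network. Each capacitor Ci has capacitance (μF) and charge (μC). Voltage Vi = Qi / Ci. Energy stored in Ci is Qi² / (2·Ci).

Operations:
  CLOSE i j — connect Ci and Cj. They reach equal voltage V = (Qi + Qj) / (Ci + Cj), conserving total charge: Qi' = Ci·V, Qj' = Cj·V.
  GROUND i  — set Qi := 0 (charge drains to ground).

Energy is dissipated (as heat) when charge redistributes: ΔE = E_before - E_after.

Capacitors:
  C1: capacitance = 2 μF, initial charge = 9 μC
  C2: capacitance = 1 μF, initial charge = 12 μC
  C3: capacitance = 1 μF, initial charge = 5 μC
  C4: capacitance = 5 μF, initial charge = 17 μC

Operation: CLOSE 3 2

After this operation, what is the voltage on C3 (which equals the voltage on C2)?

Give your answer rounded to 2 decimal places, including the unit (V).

Initial: C1(2μF, Q=9μC, V=4.50V), C2(1μF, Q=12μC, V=12.00V), C3(1μF, Q=5μC, V=5.00V), C4(5μF, Q=17μC, V=3.40V)
Op 1: CLOSE 3-2: Q_total=17.00, C_total=2.00, V=8.50; Q3=8.50, Q2=8.50; dissipated=12.250

Answer: 8.50 V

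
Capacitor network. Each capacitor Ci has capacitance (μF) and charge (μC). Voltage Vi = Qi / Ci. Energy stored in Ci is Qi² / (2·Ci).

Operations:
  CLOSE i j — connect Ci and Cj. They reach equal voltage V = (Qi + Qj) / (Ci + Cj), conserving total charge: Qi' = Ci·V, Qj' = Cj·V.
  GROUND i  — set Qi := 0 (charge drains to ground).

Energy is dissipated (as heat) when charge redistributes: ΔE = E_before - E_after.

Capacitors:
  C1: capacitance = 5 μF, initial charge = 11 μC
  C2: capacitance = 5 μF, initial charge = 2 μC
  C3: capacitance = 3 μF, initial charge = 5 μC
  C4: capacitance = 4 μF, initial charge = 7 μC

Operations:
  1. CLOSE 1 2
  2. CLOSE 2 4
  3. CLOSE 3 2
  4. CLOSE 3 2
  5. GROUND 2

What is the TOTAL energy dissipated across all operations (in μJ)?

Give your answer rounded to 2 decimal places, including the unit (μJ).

Initial: C1(5μF, Q=11μC, V=2.20V), C2(5μF, Q=2μC, V=0.40V), C3(3μF, Q=5μC, V=1.67V), C4(4μF, Q=7μC, V=1.75V)
Op 1: CLOSE 1-2: Q_total=13.00, C_total=10.00, V=1.30; Q1=6.50, Q2=6.50; dissipated=4.050
Op 2: CLOSE 2-4: Q_total=13.50, C_total=9.00, V=1.50; Q2=7.50, Q4=6.00; dissipated=0.225
Op 3: CLOSE 3-2: Q_total=12.50, C_total=8.00, V=1.56; Q3=4.69, Q2=7.81; dissipated=0.026
Op 4: CLOSE 3-2: Q_total=12.50, C_total=8.00, V=1.56; Q3=4.69, Q2=7.81; dissipated=0.000
Op 5: GROUND 2: Q2=0; energy lost=6.104
Total dissipated: 10.405 μJ

Answer: 10.40 μJ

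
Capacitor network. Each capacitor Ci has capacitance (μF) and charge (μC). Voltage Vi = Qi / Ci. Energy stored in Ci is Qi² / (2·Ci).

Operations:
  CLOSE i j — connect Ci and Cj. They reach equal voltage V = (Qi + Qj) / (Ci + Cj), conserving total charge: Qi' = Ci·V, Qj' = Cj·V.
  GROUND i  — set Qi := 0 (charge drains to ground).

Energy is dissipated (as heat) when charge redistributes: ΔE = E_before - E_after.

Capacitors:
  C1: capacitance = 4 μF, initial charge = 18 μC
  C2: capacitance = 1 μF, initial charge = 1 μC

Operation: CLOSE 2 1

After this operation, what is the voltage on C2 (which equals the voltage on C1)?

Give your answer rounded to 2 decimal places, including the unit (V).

Answer: 3.80 V

Derivation:
Initial: C1(4μF, Q=18μC, V=4.50V), C2(1μF, Q=1μC, V=1.00V)
Op 1: CLOSE 2-1: Q_total=19.00, C_total=5.00, V=3.80; Q2=3.80, Q1=15.20; dissipated=4.900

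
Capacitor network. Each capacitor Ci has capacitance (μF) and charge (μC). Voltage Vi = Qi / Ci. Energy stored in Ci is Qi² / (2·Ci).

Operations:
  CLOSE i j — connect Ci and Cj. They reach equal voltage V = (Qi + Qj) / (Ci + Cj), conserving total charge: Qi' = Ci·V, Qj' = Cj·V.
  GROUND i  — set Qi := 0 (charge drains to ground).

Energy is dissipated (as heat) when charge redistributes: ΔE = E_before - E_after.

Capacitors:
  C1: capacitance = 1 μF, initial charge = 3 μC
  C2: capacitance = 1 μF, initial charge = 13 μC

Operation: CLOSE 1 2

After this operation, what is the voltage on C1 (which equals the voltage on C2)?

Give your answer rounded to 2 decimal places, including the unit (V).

Initial: C1(1μF, Q=3μC, V=3.00V), C2(1μF, Q=13μC, V=13.00V)
Op 1: CLOSE 1-2: Q_total=16.00, C_total=2.00, V=8.00; Q1=8.00, Q2=8.00; dissipated=25.000

Answer: 8.00 V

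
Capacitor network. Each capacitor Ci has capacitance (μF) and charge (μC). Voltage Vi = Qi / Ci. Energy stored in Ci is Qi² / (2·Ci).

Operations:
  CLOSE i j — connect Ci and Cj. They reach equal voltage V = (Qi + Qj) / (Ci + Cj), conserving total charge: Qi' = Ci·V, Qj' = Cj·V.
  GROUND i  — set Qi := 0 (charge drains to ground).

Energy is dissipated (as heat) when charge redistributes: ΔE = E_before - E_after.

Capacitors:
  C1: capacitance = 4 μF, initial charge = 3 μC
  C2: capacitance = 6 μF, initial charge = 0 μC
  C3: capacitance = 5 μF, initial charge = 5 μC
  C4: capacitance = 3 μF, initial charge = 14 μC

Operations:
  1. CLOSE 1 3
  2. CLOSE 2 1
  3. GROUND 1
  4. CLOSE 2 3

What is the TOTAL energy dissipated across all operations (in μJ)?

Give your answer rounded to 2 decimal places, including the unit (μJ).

Answer: 1.66 μJ

Derivation:
Initial: C1(4μF, Q=3μC, V=0.75V), C2(6μF, Q=0μC, V=0.00V), C3(5μF, Q=5μC, V=1.00V), C4(3μF, Q=14μC, V=4.67V)
Op 1: CLOSE 1-3: Q_total=8.00, C_total=9.00, V=0.89; Q1=3.56, Q3=4.44; dissipated=0.069
Op 2: CLOSE 2-1: Q_total=3.56, C_total=10.00, V=0.36; Q2=2.13, Q1=1.42; dissipated=0.948
Op 3: GROUND 1: Q1=0; energy lost=0.253
Op 4: CLOSE 2-3: Q_total=6.58, C_total=11.00, V=0.60; Q2=3.59, Q3=2.99; dissipated=0.388
Total dissipated: 1.658 μJ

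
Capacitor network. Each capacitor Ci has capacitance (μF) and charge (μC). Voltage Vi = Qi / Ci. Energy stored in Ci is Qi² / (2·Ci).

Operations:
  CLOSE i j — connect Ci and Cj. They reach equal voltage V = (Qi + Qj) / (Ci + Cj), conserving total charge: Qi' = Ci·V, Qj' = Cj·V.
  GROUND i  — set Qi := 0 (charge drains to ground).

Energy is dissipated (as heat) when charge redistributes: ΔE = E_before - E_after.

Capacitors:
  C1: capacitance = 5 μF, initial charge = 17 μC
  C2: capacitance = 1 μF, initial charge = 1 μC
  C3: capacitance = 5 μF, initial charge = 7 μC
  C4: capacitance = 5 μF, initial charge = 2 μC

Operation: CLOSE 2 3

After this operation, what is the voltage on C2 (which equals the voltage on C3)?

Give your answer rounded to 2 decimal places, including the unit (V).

Initial: C1(5μF, Q=17μC, V=3.40V), C2(1μF, Q=1μC, V=1.00V), C3(5μF, Q=7μC, V=1.40V), C4(5μF, Q=2μC, V=0.40V)
Op 1: CLOSE 2-3: Q_total=8.00, C_total=6.00, V=1.33; Q2=1.33, Q3=6.67; dissipated=0.067

Answer: 1.33 V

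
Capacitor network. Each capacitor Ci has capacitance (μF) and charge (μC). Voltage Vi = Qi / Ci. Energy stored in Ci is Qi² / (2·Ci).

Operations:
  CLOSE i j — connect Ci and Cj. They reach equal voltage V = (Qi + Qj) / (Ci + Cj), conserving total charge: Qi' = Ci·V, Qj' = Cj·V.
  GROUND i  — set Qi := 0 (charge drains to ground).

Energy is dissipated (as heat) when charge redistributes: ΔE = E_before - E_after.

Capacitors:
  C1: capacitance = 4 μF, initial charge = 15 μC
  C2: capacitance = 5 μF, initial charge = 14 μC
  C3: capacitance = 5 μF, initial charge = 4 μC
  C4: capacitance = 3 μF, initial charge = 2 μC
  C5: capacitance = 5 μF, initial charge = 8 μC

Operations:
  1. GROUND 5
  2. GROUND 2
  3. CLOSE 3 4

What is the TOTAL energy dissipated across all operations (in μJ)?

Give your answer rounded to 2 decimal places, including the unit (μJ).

Answer: 26.02 μJ

Derivation:
Initial: C1(4μF, Q=15μC, V=3.75V), C2(5μF, Q=14μC, V=2.80V), C3(5μF, Q=4μC, V=0.80V), C4(3μF, Q=2μC, V=0.67V), C5(5μF, Q=8μC, V=1.60V)
Op 1: GROUND 5: Q5=0; energy lost=6.400
Op 2: GROUND 2: Q2=0; energy lost=19.600
Op 3: CLOSE 3-4: Q_total=6.00, C_total=8.00, V=0.75; Q3=3.75, Q4=2.25; dissipated=0.017
Total dissipated: 26.017 μJ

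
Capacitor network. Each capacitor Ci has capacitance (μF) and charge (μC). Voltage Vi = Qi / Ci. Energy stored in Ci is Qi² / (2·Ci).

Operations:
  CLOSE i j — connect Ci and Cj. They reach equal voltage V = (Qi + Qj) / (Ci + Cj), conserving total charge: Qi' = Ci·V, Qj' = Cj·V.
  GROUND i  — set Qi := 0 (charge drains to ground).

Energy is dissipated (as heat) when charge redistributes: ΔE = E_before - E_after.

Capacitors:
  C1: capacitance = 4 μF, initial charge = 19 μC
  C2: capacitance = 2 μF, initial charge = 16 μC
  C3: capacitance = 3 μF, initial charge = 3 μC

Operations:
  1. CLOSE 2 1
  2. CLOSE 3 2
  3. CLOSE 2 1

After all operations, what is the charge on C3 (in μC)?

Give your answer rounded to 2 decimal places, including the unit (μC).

Initial: C1(4μF, Q=19μC, V=4.75V), C2(2μF, Q=16μC, V=8.00V), C3(3μF, Q=3μC, V=1.00V)
Op 1: CLOSE 2-1: Q_total=35.00, C_total=6.00, V=5.83; Q2=11.67, Q1=23.33; dissipated=7.042
Op 2: CLOSE 3-2: Q_total=14.67, C_total=5.00, V=2.93; Q3=8.80, Q2=5.87; dissipated=14.017
Op 3: CLOSE 2-1: Q_total=29.20, C_total=6.00, V=4.87; Q2=9.73, Q1=19.47; dissipated=5.607
Final charges: Q1=19.47, Q2=9.73, Q3=8.80

Answer: 8.80 μC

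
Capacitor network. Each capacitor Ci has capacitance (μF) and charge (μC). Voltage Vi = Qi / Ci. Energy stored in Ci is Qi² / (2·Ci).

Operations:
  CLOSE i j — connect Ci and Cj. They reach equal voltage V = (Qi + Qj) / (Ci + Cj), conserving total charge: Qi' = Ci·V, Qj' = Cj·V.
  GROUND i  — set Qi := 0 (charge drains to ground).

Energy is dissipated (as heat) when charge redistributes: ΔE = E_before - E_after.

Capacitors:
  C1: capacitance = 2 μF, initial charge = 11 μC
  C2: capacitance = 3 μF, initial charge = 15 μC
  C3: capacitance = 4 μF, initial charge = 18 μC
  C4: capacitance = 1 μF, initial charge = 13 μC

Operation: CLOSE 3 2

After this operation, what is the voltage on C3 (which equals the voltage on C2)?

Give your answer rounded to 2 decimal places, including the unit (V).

Initial: C1(2μF, Q=11μC, V=5.50V), C2(3μF, Q=15μC, V=5.00V), C3(4μF, Q=18μC, V=4.50V), C4(1μF, Q=13μC, V=13.00V)
Op 1: CLOSE 3-2: Q_total=33.00, C_total=7.00, V=4.71; Q3=18.86, Q2=14.14; dissipated=0.214

Answer: 4.71 V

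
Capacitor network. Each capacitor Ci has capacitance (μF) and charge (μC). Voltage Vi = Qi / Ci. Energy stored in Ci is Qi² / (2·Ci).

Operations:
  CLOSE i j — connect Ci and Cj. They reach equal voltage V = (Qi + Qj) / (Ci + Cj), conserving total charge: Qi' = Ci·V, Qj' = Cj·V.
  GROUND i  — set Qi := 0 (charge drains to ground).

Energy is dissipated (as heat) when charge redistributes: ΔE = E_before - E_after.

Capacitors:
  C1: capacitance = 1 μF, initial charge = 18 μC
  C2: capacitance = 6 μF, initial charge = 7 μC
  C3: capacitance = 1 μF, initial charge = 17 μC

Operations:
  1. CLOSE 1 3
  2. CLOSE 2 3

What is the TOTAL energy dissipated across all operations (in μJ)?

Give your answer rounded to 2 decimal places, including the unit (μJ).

Initial: C1(1μF, Q=18μC, V=18.00V), C2(6μF, Q=7μC, V=1.17V), C3(1μF, Q=17μC, V=17.00V)
Op 1: CLOSE 1-3: Q_total=35.00, C_total=2.00, V=17.50; Q1=17.50, Q3=17.50; dissipated=0.250
Op 2: CLOSE 2-3: Q_total=24.50, C_total=7.00, V=3.50; Q2=21.00, Q3=3.50; dissipated=114.333
Total dissipated: 114.583 μJ

Answer: 114.58 μJ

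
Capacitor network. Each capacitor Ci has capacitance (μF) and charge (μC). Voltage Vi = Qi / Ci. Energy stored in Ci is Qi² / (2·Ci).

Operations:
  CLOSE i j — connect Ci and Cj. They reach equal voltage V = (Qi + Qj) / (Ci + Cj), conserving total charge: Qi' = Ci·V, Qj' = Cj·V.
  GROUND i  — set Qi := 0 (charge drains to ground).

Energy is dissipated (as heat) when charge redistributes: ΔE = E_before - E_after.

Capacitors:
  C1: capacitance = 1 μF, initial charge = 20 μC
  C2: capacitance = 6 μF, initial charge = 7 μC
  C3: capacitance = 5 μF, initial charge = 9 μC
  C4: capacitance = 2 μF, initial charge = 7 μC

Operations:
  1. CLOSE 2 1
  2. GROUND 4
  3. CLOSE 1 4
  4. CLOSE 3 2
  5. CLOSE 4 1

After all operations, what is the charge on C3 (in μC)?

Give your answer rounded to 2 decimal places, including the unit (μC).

Answer: 14.61 μC

Derivation:
Initial: C1(1μF, Q=20μC, V=20.00V), C2(6μF, Q=7μC, V=1.17V), C3(5μF, Q=9μC, V=1.80V), C4(2μF, Q=7μC, V=3.50V)
Op 1: CLOSE 2-1: Q_total=27.00, C_total=7.00, V=3.86; Q2=23.14, Q1=3.86; dissipated=152.012
Op 2: GROUND 4: Q4=0; energy lost=12.250
Op 3: CLOSE 1-4: Q_total=3.86, C_total=3.00, V=1.29; Q1=1.29, Q4=2.57; dissipated=4.959
Op 4: CLOSE 3-2: Q_total=32.14, C_total=11.00, V=2.92; Q3=14.61, Q2=17.53; dissipated=5.771
Op 5: CLOSE 4-1: Q_total=3.86, C_total=3.00, V=1.29; Q4=2.57, Q1=1.29; dissipated=0.000
Final charges: Q1=1.29, Q2=17.53, Q3=14.61, Q4=2.57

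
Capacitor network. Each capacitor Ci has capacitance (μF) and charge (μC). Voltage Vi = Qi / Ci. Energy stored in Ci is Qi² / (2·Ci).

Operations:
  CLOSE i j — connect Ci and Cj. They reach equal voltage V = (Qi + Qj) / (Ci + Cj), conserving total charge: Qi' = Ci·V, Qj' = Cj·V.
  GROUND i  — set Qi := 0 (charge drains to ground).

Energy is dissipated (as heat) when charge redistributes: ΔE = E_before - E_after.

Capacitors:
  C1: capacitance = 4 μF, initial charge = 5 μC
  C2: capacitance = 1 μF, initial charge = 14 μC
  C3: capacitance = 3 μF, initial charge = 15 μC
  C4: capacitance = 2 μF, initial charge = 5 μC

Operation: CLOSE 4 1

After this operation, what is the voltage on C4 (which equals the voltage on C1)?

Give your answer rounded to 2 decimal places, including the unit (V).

Initial: C1(4μF, Q=5μC, V=1.25V), C2(1μF, Q=14μC, V=14.00V), C3(3μF, Q=15μC, V=5.00V), C4(2μF, Q=5μC, V=2.50V)
Op 1: CLOSE 4-1: Q_total=10.00, C_total=6.00, V=1.67; Q4=3.33, Q1=6.67; dissipated=1.042

Answer: 1.67 V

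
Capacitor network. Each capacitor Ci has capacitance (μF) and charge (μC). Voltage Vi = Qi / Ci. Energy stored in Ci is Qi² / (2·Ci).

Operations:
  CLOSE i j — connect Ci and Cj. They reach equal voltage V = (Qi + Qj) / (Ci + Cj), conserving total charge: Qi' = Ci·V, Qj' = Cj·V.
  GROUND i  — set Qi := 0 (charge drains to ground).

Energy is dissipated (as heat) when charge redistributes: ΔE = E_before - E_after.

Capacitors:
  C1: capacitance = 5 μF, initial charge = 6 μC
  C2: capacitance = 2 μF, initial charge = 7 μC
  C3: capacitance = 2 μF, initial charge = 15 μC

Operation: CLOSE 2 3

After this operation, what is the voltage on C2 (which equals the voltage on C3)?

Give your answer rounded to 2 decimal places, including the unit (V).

Answer: 5.50 V

Derivation:
Initial: C1(5μF, Q=6μC, V=1.20V), C2(2μF, Q=7μC, V=3.50V), C3(2μF, Q=15μC, V=7.50V)
Op 1: CLOSE 2-3: Q_total=22.00, C_total=4.00, V=5.50; Q2=11.00, Q3=11.00; dissipated=8.000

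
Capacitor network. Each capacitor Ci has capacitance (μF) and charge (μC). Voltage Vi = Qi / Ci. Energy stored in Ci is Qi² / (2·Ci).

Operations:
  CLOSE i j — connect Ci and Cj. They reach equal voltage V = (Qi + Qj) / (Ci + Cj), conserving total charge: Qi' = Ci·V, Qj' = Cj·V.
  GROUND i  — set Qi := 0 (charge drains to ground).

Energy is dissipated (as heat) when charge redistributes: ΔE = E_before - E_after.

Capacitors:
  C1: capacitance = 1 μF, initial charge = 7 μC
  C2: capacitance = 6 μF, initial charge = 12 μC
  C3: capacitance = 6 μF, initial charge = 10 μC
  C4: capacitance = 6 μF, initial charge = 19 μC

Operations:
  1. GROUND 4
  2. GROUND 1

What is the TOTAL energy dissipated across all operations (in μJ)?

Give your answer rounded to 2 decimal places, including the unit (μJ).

Answer: 54.58 μJ

Derivation:
Initial: C1(1μF, Q=7μC, V=7.00V), C2(6μF, Q=12μC, V=2.00V), C3(6μF, Q=10μC, V=1.67V), C4(6μF, Q=19μC, V=3.17V)
Op 1: GROUND 4: Q4=0; energy lost=30.083
Op 2: GROUND 1: Q1=0; energy lost=24.500
Total dissipated: 54.583 μJ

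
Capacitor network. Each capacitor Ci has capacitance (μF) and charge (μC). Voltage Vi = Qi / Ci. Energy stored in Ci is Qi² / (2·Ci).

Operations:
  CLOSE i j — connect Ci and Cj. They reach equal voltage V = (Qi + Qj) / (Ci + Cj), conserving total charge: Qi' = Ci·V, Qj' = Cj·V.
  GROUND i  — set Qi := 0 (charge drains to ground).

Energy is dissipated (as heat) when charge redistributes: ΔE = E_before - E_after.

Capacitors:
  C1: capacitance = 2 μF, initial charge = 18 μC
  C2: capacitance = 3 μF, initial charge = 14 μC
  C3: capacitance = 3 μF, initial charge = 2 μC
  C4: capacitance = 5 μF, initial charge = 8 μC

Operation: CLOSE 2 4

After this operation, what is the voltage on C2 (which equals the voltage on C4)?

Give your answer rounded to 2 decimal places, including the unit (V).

Answer: 2.75 V

Derivation:
Initial: C1(2μF, Q=18μC, V=9.00V), C2(3μF, Q=14μC, V=4.67V), C3(3μF, Q=2μC, V=0.67V), C4(5μF, Q=8μC, V=1.60V)
Op 1: CLOSE 2-4: Q_total=22.00, C_total=8.00, V=2.75; Q2=8.25, Q4=13.75; dissipated=8.817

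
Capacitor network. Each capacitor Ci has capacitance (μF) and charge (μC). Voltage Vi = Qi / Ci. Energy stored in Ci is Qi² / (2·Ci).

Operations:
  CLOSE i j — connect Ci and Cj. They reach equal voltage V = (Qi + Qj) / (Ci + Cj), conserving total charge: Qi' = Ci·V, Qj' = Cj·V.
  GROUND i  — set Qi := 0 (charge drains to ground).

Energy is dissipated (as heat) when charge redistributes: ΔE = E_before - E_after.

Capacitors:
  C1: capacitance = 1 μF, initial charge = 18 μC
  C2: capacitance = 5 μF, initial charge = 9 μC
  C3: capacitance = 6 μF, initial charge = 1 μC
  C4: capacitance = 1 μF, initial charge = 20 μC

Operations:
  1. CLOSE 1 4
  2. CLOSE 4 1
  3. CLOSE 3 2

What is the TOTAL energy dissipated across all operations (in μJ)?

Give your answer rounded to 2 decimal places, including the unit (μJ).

Initial: C1(1μF, Q=18μC, V=18.00V), C2(5μF, Q=9μC, V=1.80V), C3(6μF, Q=1μC, V=0.17V), C4(1μF, Q=20μC, V=20.00V)
Op 1: CLOSE 1-4: Q_total=38.00, C_total=2.00, V=19.00; Q1=19.00, Q4=19.00; dissipated=1.000
Op 2: CLOSE 4-1: Q_total=38.00, C_total=2.00, V=19.00; Q4=19.00, Q1=19.00; dissipated=0.000
Op 3: CLOSE 3-2: Q_total=10.00, C_total=11.00, V=0.91; Q3=5.45, Q2=4.55; dissipated=3.638
Total dissipated: 4.638 μJ

Answer: 4.64 μJ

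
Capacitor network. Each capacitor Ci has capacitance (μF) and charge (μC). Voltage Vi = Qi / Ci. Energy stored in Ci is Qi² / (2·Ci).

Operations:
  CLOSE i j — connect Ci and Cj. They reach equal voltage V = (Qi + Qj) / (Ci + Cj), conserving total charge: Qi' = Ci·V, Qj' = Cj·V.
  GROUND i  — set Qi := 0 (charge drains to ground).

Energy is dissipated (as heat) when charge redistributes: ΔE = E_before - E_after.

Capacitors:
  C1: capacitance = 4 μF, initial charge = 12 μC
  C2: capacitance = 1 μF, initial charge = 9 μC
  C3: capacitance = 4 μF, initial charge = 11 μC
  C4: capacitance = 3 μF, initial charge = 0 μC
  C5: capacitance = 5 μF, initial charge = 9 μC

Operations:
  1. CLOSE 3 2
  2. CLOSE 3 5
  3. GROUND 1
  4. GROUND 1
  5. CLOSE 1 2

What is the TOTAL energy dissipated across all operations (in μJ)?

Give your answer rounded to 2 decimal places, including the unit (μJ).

Initial: C1(4μF, Q=12μC, V=3.00V), C2(1μF, Q=9μC, V=9.00V), C3(4μF, Q=11μC, V=2.75V), C4(3μF, Q=0μC, V=0.00V), C5(5μF, Q=9μC, V=1.80V)
Op 1: CLOSE 3-2: Q_total=20.00, C_total=5.00, V=4.00; Q3=16.00, Q2=4.00; dissipated=15.625
Op 2: CLOSE 3-5: Q_total=25.00, C_total=9.00, V=2.78; Q3=11.11, Q5=13.89; dissipated=5.378
Op 3: GROUND 1: Q1=0; energy lost=18.000
Op 4: GROUND 1: Q1=0; energy lost=0.000
Op 5: CLOSE 1-2: Q_total=4.00, C_total=5.00, V=0.80; Q1=3.20, Q2=0.80; dissipated=6.400
Total dissipated: 45.403 μJ

Answer: 45.40 μJ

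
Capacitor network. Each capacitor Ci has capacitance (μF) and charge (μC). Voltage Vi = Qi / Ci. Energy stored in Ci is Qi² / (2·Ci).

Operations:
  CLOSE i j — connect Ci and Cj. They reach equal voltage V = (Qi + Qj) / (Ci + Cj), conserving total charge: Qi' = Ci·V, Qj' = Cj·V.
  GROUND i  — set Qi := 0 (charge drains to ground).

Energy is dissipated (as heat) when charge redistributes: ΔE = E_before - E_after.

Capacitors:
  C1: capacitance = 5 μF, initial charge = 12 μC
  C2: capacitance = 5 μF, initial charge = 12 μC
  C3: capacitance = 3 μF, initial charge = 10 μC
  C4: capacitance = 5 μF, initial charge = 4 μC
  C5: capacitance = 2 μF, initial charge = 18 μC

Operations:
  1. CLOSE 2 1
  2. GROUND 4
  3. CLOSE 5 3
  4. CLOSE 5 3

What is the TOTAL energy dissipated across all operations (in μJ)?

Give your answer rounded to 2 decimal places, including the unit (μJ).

Answer: 20.87 μJ

Derivation:
Initial: C1(5μF, Q=12μC, V=2.40V), C2(5μF, Q=12μC, V=2.40V), C3(3μF, Q=10μC, V=3.33V), C4(5μF, Q=4μC, V=0.80V), C5(2μF, Q=18μC, V=9.00V)
Op 1: CLOSE 2-1: Q_total=24.00, C_total=10.00, V=2.40; Q2=12.00, Q1=12.00; dissipated=0.000
Op 2: GROUND 4: Q4=0; energy lost=1.600
Op 3: CLOSE 5-3: Q_total=28.00, C_total=5.00, V=5.60; Q5=11.20, Q3=16.80; dissipated=19.267
Op 4: CLOSE 5-3: Q_total=28.00, C_total=5.00, V=5.60; Q5=11.20, Q3=16.80; dissipated=0.000
Total dissipated: 20.867 μJ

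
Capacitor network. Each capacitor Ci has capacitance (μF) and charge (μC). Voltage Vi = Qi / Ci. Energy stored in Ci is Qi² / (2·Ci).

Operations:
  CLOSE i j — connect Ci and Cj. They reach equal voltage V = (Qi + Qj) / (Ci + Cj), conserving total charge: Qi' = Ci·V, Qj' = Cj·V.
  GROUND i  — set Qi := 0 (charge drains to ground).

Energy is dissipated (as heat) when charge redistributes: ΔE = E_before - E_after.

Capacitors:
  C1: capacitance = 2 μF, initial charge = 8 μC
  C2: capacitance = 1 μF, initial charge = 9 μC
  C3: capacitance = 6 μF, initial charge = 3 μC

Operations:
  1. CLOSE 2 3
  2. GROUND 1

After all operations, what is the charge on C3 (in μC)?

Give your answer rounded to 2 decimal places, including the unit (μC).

Answer: 10.29 μC

Derivation:
Initial: C1(2μF, Q=8μC, V=4.00V), C2(1μF, Q=9μC, V=9.00V), C3(6μF, Q=3μC, V=0.50V)
Op 1: CLOSE 2-3: Q_total=12.00, C_total=7.00, V=1.71; Q2=1.71, Q3=10.29; dissipated=30.964
Op 2: GROUND 1: Q1=0; energy lost=16.000
Final charges: Q1=0.00, Q2=1.71, Q3=10.29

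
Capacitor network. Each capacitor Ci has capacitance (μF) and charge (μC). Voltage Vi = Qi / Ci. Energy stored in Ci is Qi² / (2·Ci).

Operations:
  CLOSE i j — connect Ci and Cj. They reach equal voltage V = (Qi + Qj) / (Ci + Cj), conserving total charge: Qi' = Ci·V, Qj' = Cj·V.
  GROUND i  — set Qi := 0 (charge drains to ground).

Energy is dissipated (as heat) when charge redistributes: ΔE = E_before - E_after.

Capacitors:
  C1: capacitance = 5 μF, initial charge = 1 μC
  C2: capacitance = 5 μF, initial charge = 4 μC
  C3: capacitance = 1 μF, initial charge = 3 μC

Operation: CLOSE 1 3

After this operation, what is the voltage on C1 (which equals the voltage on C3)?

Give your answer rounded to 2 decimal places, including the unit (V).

Answer: 0.67 V

Derivation:
Initial: C1(5μF, Q=1μC, V=0.20V), C2(5μF, Q=4μC, V=0.80V), C3(1μF, Q=3μC, V=3.00V)
Op 1: CLOSE 1-3: Q_total=4.00, C_total=6.00, V=0.67; Q1=3.33, Q3=0.67; dissipated=3.267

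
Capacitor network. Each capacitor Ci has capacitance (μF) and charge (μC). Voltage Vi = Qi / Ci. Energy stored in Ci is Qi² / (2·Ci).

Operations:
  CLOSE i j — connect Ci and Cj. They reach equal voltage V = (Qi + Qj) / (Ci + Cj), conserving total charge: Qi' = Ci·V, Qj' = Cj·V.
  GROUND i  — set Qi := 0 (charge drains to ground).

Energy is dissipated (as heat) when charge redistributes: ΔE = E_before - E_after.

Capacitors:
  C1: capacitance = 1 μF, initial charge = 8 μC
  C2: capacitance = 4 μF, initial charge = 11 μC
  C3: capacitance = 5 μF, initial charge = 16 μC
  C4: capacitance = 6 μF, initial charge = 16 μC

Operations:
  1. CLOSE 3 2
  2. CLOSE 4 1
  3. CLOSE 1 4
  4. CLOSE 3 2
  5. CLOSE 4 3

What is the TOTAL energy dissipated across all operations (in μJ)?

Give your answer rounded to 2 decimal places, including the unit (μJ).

Initial: C1(1μF, Q=8μC, V=8.00V), C2(4μF, Q=11μC, V=2.75V), C3(5μF, Q=16μC, V=3.20V), C4(6μF, Q=16μC, V=2.67V)
Op 1: CLOSE 3-2: Q_total=27.00, C_total=9.00, V=3.00; Q3=15.00, Q2=12.00; dissipated=0.225
Op 2: CLOSE 4-1: Q_total=24.00, C_total=7.00, V=3.43; Q4=20.57, Q1=3.43; dissipated=12.190
Op 3: CLOSE 1-4: Q_total=24.00, C_total=7.00, V=3.43; Q1=3.43, Q4=20.57; dissipated=0.000
Op 4: CLOSE 3-2: Q_total=27.00, C_total=9.00, V=3.00; Q3=15.00, Q2=12.00; dissipated=0.000
Op 5: CLOSE 4-3: Q_total=35.57, C_total=11.00, V=3.23; Q4=19.40, Q3=16.17; dissipated=0.250
Total dissipated: 12.666 μJ

Answer: 12.67 μJ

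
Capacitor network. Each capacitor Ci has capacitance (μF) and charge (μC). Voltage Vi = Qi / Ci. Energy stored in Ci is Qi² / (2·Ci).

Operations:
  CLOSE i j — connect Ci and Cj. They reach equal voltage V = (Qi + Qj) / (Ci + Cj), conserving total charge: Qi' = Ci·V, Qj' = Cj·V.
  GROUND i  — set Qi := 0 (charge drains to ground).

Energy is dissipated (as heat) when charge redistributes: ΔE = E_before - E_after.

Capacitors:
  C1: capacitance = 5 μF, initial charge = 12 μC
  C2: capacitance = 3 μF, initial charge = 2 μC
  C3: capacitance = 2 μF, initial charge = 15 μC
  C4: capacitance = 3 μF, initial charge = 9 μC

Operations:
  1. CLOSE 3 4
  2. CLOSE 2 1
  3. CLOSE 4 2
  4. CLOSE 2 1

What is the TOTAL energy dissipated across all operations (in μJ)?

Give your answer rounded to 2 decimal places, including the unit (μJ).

Answer: 24.12 μJ

Derivation:
Initial: C1(5μF, Q=12μC, V=2.40V), C2(3μF, Q=2μC, V=0.67V), C3(2μF, Q=15μC, V=7.50V), C4(3μF, Q=9μC, V=3.00V)
Op 1: CLOSE 3-4: Q_total=24.00, C_total=5.00, V=4.80; Q3=9.60, Q4=14.40; dissipated=12.150
Op 2: CLOSE 2-1: Q_total=14.00, C_total=8.00, V=1.75; Q2=5.25, Q1=8.75; dissipated=2.817
Op 3: CLOSE 4-2: Q_total=19.65, C_total=6.00, V=3.27; Q4=9.82, Q2=9.82; dissipated=6.977
Op 4: CLOSE 2-1: Q_total=18.57, C_total=8.00, V=2.32; Q2=6.97, Q1=11.61; dissipated=2.180
Total dissipated: 24.124 μJ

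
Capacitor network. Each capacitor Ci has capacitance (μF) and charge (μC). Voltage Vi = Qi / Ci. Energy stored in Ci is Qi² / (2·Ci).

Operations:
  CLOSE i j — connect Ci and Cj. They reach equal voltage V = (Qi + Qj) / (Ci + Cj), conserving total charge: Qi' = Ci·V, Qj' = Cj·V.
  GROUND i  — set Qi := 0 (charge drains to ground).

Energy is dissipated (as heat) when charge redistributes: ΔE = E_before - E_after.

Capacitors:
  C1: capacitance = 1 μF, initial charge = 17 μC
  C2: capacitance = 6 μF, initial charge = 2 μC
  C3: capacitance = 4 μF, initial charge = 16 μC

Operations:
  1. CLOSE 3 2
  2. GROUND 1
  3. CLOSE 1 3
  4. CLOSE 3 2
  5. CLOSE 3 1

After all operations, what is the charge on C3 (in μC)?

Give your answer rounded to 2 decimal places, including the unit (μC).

Initial: C1(1μF, Q=17μC, V=17.00V), C2(6μF, Q=2μC, V=0.33V), C3(4μF, Q=16μC, V=4.00V)
Op 1: CLOSE 3-2: Q_total=18.00, C_total=10.00, V=1.80; Q3=7.20, Q2=10.80; dissipated=16.133
Op 2: GROUND 1: Q1=0; energy lost=144.500
Op 3: CLOSE 1-3: Q_total=7.20, C_total=5.00, V=1.44; Q1=1.44, Q3=5.76; dissipated=1.296
Op 4: CLOSE 3-2: Q_total=16.56, C_total=10.00, V=1.66; Q3=6.62, Q2=9.94; dissipated=0.156
Op 5: CLOSE 3-1: Q_total=8.06, C_total=5.00, V=1.61; Q3=6.45, Q1=1.61; dissipated=0.019
Final charges: Q1=1.61, Q2=9.94, Q3=6.45

Answer: 6.45 μC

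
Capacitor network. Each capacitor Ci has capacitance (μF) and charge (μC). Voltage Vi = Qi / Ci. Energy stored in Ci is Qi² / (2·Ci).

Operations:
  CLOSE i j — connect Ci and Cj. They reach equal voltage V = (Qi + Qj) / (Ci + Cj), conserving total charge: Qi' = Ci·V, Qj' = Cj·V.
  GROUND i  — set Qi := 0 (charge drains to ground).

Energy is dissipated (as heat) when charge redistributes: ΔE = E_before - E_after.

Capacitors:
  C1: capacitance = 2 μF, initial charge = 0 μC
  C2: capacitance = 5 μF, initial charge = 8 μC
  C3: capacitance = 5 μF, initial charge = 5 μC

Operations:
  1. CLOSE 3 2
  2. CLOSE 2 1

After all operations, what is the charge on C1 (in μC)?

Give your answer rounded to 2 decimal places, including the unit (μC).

Initial: C1(2μF, Q=0μC, V=0.00V), C2(5μF, Q=8μC, V=1.60V), C3(5μF, Q=5μC, V=1.00V)
Op 1: CLOSE 3-2: Q_total=13.00, C_total=10.00, V=1.30; Q3=6.50, Q2=6.50; dissipated=0.450
Op 2: CLOSE 2-1: Q_total=6.50, C_total=7.00, V=0.93; Q2=4.64, Q1=1.86; dissipated=1.207
Final charges: Q1=1.86, Q2=4.64, Q3=6.50

Answer: 1.86 μC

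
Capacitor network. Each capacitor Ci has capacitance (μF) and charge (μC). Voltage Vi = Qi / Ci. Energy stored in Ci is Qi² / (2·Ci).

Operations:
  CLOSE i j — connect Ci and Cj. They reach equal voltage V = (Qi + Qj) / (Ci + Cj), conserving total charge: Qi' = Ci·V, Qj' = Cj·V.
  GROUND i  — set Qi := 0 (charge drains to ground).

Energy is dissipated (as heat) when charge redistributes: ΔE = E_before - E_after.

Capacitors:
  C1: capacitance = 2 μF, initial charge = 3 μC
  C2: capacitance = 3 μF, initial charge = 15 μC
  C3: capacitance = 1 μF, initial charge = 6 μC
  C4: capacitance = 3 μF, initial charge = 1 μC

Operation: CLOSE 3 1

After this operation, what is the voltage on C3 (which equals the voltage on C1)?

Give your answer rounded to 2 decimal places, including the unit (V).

Initial: C1(2μF, Q=3μC, V=1.50V), C2(3μF, Q=15μC, V=5.00V), C3(1μF, Q=6μC, V=6.00V), C4(3μF, Q=1μC, V=0.33V)
Op 1: CLOSE 3-1: Q_total=9.00, C_total=3.00, V=3.00; Q3=3.00, Q1=6.00; dissipated=6.750

Answer: 3.00 V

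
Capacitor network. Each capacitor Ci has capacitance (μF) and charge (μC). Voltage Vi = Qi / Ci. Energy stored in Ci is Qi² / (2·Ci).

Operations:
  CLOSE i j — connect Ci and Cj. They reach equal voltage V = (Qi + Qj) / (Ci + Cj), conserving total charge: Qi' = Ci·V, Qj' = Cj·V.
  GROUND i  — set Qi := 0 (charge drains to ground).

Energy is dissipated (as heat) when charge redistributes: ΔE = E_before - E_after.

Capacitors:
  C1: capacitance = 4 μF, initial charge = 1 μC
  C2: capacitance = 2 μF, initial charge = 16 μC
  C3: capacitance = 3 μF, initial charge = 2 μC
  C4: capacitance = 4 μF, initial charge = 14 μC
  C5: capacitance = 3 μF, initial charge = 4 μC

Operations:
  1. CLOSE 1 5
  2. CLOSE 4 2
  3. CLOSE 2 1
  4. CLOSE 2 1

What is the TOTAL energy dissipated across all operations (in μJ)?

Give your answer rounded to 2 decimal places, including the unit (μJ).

Answer: 26.75 μJ

Derivation:
Initial: C1(4μF, Q=1μC, V=0.25V), C2(2μF, Q=16μC, V=8.00V), C3(3μF, Q=2μC, V=0.67V), C4(4μF, Q=14μC, V=3.50V), C5(3μF, Q=4μC, V=1.33V)
Op 1: CLOSE 1-5: Q_total=5.00, C_total=7.00, V=0.71; Q1=2.86, Q5=2.14; dissipated=1.006
Op 2: CLOSE 4-2: Q_total=30.00, C_total=6.00, V=5.00; Q4=20.00, Q2=10.00; dissipated=13.500
Op 3: CLOSE 2-1: Q_total=12.86, C_total=6.00, V=2.14; Q2=4.29, Q1=8.57; dissipated=12.245
Op 4: CLOSE 2-1: Q_total=12.86, C_total=6.00, V=2.14; Q2=4.29, Q1=8.57; dissipated=0.000
Total dissipated: 26.751 μJ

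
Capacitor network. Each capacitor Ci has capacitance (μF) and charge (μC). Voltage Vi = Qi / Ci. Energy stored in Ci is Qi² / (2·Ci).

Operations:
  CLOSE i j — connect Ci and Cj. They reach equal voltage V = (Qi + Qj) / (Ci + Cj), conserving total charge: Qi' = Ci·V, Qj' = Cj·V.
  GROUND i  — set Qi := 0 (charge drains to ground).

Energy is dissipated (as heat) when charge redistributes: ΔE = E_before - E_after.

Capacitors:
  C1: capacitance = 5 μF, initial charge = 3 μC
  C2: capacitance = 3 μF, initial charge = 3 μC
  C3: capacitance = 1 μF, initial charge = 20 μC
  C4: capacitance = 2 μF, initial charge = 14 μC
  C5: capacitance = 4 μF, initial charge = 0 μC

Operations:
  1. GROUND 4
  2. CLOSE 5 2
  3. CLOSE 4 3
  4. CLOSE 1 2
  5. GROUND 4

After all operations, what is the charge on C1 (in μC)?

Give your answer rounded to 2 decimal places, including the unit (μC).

Initial: C1(5μF, Q=3μC, V=0.60V), C2(3μF, Q=3μC, V=1.00V), C3(1μF, Q=20μC, V=20.00V), C4(2μF, Q=14μC, V=7.00V), C5(4μF, Q=0μC, V=0.00V)
Op 1: GROUND 4: Q4=0; energy lost=49.000
Op 2: CLOSE 5-2: Q_total=3.00, C_total=7.00, V=0.43; Q5=1.71, Q2=1.29; dissipated=0.857
Op 3: CLOSE 4-3: Q_total=20.00, C_total=3.00, V=6.67; Q4=13.33, Q3=6.67; dissipated=133.333
Op 4: CLOSE 1-2: Q_total=4.29, C_total=8.00, V=0.54; Q1=2.68, Q2=1.61; dissipated=0.028
Op 5: GROUND 4: Q4=0; energy lost=44.444
Final charges: Q1=2.68, Q2=1.61, Q3=6.67, Q4=0.00, Q5=1.71

Answer: 2.68 μC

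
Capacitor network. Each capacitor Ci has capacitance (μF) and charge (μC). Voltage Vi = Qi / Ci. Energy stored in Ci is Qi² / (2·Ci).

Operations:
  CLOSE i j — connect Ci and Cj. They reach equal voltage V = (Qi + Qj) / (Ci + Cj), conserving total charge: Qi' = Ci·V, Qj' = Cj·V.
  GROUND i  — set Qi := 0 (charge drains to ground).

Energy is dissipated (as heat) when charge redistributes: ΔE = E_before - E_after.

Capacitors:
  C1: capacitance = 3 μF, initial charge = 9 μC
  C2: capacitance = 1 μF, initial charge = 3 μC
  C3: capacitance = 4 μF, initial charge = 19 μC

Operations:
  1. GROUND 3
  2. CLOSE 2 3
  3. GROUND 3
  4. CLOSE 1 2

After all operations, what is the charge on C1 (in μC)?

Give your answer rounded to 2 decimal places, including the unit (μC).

Initial: C1(3μF, Q=9μC, V=3.00V), C2(1μF, Q=3μC, V=3.00V), C3(4μF, Q=19μC, V=4.75V)
Op 1: GROUND 3: Q3=0; energy lost=45.125
Op 2: CLOSE 2-3: Q_total=3.00, C_total=5.00, V=0.60; Q2=0.60, Q3=2.40; dissipated=3.600
Op 3: GROUND 3: Q3=0; energy lost=0.720
Op 4: CLOSE 1-2: Q_total=9.60, C_total=4.00, V=2.40; Q1=7.20, Q2=2.40; dissipated=2.160
Final charges: Q1=7.20, Q2=2.40, Q3=0.00

Answer: 7.20 μC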